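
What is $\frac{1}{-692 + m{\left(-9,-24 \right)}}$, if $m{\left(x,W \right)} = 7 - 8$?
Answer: $- \frac{1}{693} \approx -0.001443$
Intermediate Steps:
$m{\left(x,W \right)} = -1$ ($m{\left(x,W \right)} = 7 - 8 = -1$)
$\frac{1}{-692 + m{\left(-9,-24 \right)}} = \frac{1}{-692 - 1} = \frac{1}{-693} = - \frac{1}{693}$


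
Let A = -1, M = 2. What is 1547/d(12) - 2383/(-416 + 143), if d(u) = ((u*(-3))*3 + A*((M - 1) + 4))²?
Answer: 30850858/3485937 ≈ 8.8501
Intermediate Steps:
d(u) = (-5 - 9*u)² (d(u) = ((u*(-3))*3 - ((2 - 1) + 4))² = (-3*u*3 - (1 + 4))² = (-9*u - 1*5)² = (-9*u - 5)² = (-5 - 9*u)²)
1547/d(12) - 2383/(-416 + 143) = 1547/((5 + 9*12)²) - 2383/(-416 + 143) = 1547/((5 + 108)²) - 2383/(-273) = 1547/(113²) - 2383*(-1/273) = 1547/12769 + 2383/273 = 30850858/3485937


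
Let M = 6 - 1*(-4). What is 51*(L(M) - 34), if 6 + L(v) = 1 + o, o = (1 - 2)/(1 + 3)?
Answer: -8007/4 ≈ -2001.8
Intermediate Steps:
M = 10 (M = 6 + 4 = 10)
o = -1/4 ≈ -0.25000
L(v) = -21/4 (L(v) = -6 + (1 - 1/4) = -6 + 3/4 = -21/4)
51*(L(M) - 34) = 51*(-21/4 - 34) = 51*(-157/4) = -8007/4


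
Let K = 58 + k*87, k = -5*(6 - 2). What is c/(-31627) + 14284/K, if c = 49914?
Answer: -267857708/26598307 ≈ -10.070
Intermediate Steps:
k = -20 (k = -5*4 = -20)
K = -1682 (K = 58 - 20*87 = 58 - 1740 = -1682)
c/(-31627) + 14284/K = 49914/(-31627) + 14284/(-1682) = 49914*(-1/31627) + 14284*(-1/1682) = -49914/31627 - 7142/841 = -267857708/26598307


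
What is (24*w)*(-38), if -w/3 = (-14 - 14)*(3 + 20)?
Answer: -1761984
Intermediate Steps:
w = 1932 (w = -3*(-14 - 14)*(3 + 20) = -(-84)*23 = -3*(-644) = 1932)
(24*w)*(-38) = (24*1932)*(-38) = 46368*(-38) = -1761984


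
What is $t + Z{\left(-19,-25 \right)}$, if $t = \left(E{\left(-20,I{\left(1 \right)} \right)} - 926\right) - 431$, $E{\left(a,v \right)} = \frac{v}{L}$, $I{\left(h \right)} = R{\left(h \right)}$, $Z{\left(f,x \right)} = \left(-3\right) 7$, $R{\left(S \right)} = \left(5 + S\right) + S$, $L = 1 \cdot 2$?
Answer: $- \frac{2749}{2} \approx -1374.5$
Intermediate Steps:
$L = 2$
$R{\left(S \right)} = 5 + 2 S$
$Z{\left(f,x \right)} = -21$
$I{\left(h \right)} = 5 + 2 h$
$E{\left(a,v \right)} = \frac{v}{2}$
$t = - \frac{2707}{2}$ ($t = \left(\frac{5 + 2 \cdot 1}{2} - 926\right) - 431 = \left(\frac{5 + 2}{2} - 926\right) - 431 = \left(\frac{1}{2} \cdot 7 - 926\right) - 431 = \left(\frac{7}{2} - 926\right) - 431 = - \frac{1845}{2} - 431 = - \frac{2707}{2} \approx -1353.5$)
$t + Z{\left(-19,-25 \right)} = - \frac{2707}{2} - 21 = - \frac{2749}{2}$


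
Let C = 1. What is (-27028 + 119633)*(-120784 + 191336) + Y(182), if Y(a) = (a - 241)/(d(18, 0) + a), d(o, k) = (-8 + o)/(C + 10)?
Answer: 13145337534871/2012 ≈ 6.5335e+9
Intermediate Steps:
d(o, k) = -8/11 + o/11 (d(o, k) = (-8 + o)/(1 + 10) = (-8 + o)/11 = (-8 + o)*(1/11) = -8/11 + o/11)
Y(a) = (-241 + a)/(10/11 + a) (Y(a) = (a - 241)/((-8/11 + (1/11)*18) + a) = (-241 + a)/((-8/11 + 18/11) + a) = (-241 + a)/(10/11 + a))
(-27028 + 119633)*(-120784 + 191336) + Y(182) = (-27028 + 119633)*(-120784 + 191336) + 11*(-241 + 182)/(10 + 11*182) = 92605*70552 + 11*(-59)/(10 + 2002) = 6533467960 + 11*(-59)/2012 = 6533467960 + 11*(1/2012)*(-59) = 6533467960 - 649/2012 = 13145337534871/2012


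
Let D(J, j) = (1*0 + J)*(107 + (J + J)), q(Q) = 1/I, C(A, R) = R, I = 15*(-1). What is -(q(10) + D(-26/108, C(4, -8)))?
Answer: 93713/3645 ≈ 25.710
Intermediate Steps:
I = -15
q(Q) = -1/15 (q(Q) = 1/(-15) = -1/15)
D(J, j) = J*(107 + 2*J) (D(J, j) = (0 + J)*(107 + 2*J) = J*(107 + 2*J))
-(q(10) + D(-26/108, C(4, -8))) = -(-1/15 + (-26/108)*(107 + 2*(-26/108))) = -(-1/15 + (-26*1/108)*(107 + 2*(-26*1/108))) = -(-1/15 - 13*(107 + 2*(-13/54))/54) = -(-1/15 - 13*(107 - 13/27)/54) = -(-1/15 - 13/54*2876/27) = -(-1/15 - 18694/729) = -1*(-93713/3645) = 93713/3645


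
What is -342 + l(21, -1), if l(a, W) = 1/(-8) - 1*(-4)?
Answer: -2705/8 ≈ -338.13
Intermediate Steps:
l(a, W) = 31/8 (l(a, W) = -⅛ + 4 = 31/8)
-342 + l(21, -1) = -342 + 31/8 = -2705/8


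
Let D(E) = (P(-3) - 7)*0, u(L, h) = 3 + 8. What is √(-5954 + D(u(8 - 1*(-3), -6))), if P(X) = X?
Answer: I*√5954 ≈ 77.162*I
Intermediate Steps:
u(L, h) = 11
D(E) = 0 (D(E) = (-3 - 7)*0 = -10*0 = 0)
√(-5954 + D(u(8 - 1*(-3), -6))) = √(-5954 + 0) = √(-5954) = I*√5954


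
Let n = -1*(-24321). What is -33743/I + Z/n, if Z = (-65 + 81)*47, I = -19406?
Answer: 835256815/471973326 ≈ 1.7697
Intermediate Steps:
n = 24321
Z = 752 (Z = 16*47 = 752)
-33743/I + Z/n = -33743/(-19406) + 752/24321 = -33743*(-1/19406) + 752*(1/24321) = 33743/19406 + 752/24321 = 835256815/471973326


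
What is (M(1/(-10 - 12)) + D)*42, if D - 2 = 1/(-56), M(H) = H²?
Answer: 40335/484 ≈ 83.337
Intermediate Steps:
D = 111/56 (D = 2 + 1/(-56) = 2 - 1/56 = 111/56 ≈ 1.9821)
(M(1/(-10 - 12)) + D)*42 = ((1/(-10 - 12))² + 111/56)*42 = ((1/(-22))² + 111/56)*42 = ((-1/22)² + 111/56)*42 = (1/484 + 111/56)*42 = (13445/6776)*42 = 40335/484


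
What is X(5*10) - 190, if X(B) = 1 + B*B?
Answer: 2311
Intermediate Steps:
X(B) = 1 + B**2
X(5*10) - 190 = (1 + (5*10)**2) - 190 = (1 + 50**2) - 190 = (1 + 2500) - 190 = 2501 - 190 = 2311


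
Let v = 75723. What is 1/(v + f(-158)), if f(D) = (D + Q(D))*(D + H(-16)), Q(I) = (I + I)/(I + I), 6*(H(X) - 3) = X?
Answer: 3/301430 ≈ 9.9526e-6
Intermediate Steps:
H(X) = 3 + X/6
Q(I) = 1 (Q(I) = (2*I)/((2*I)) = (2*I)*(1/(2*I)) = 1)
f(D) = (1 + D)*(1/3 + D) (f(D) = (D + 1)*(D + (3 + (1/6)*(-16))) = (1 + D)*(D + (3 - 8/3)) = (1 + D)*(D + 1/3) = (1 + D)*(1/3 + D))
1/(v + f(-158)) = 1/(75723 + (1/3 + (-158)**2 + (4/3)*(-158))) = 1/(75723 + (1/3 + 24964 - 632/3)) = 1/(75723 + 74261/3) = 1/(301430/3) = 3/301430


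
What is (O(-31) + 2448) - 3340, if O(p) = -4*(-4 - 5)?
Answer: -856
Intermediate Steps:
O(p) = 36 (O(p) = -4*(-9) = 36)
(O(-31) + 2448) - 3340 = (36 + 2448) - 3340 = 2484 - 3340 = -856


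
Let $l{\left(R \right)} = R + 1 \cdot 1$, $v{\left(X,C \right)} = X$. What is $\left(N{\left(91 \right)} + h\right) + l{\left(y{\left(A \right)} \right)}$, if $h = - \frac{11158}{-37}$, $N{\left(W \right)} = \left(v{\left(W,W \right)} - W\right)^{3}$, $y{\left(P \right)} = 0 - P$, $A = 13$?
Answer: $\frac{10714}{37} \approx 289.57$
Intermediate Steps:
$y{\left(P \right)} = - P$
$N{\left(W \right)} = 0$ ($N{\left(W \right)} = \left(W - W\right)^{3} = 0^{3} = 0$)
$h = \frac{11158}{37}$ ($h = \left(-11158\right) \left(- \frac{1}{37}\right) = \frac{11158}{37} \approx 301.57$)
$l{\left(R \right)} = 1 + R$ ($l{\left(R \right)} = R + 1 = 1 + R$)
$\left(N{\left(91 \right)} + h\right) + l{\left(y{\left(A \right)} \right)} = \left(0 + \frac{11158}{37}\right) + \left(1 - 13\right) = \frac{11158}{37} + \left(1 - 13\right) = \frac{11158}{37} - 12 = \frac{10714}{37}$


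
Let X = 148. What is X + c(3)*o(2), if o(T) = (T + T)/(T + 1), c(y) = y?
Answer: 152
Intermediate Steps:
o(T) = 2*T/(1 + T) (o(T) = (2*T)/(1 + T) = 2*T/(1 + T))
X + c(3)*o(2) = 148 + 3*(2*2/(1 + 2)) = 148 + 3*(2*2/3) = 148 + 3*(2*2*(1/3)) = 148 + 3*(4/3) = 148 + 4 = 152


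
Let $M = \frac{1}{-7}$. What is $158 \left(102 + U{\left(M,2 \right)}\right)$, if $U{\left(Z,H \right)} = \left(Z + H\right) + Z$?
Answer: $\frac{114708}{7} \approx 16387.0$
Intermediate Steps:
$M = - \frac{1}{7} \approx -0.14286$
$U{\left(Z,H \right)} = H + 2 Z$ ($U{\left(Z,H \right)} = \left(H + Z\right) + Z = H + 2 Z$)
$158 \left(102 + U{\left(M,2 \right)}\right) = 158 \left(102 + \left(2 + 2 \left(- \frac{1}{7}\right)\right)\right) = 158 \left(102 + \left(2 - \frac{2}{7}\right)\right) = 158 \left(102 + \frac{12}{7}\right) = 158 \cdot \frac{726}{7} = \frac{114708}{7}$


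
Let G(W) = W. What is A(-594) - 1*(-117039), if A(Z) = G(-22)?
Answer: 117017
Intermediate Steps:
A(Z) = -22
A(-594) - 1*(-117039) = -22 - 1*(-117039) = -22 + 117039 = 117017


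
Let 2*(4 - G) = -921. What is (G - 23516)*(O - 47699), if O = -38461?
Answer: 1986117240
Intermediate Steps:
G = 929/2 (G = 4 - ½*(-921) = 4 + 921/2 = 929/2 ≈ 464.50)
(G - 23516)*(O - 47699) = (929/2 - 23516)*(-38461 - 47699) = -46103/2*(-86160) = 1986117240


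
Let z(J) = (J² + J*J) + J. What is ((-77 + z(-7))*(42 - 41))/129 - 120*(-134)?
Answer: 2074334/129 ≈ 16080.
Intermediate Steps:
z(J) = J + 2*J² (z(J) = (J² + J²) + J = 2*J² + J = J + 2*J²)
((-77 + z(-7))*(42 - 41))/129 - 120*(-134) = ((-77 - 7*(1 + 2*(-7)))*(42 - 41))/129 - 120*(-134) = ((-77 - 7*(1 - 14))*1)*(1/129) + 16080 = ((-77 - 7*(-13))*1)*(1/129) + 16080 = ((-77 + 91)*1)*(1/129) + 16080 = (14*1)*(1/129) + 16080 = 14*(1/129) + 16080 = 14/129 + 16080 = 2074334/129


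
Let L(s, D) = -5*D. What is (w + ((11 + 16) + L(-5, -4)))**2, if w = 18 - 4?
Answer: 3721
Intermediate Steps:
w = 14
(w + ((11 + 16) + L(-5, -4)))**2 = (14 + ((11 + 16) - 5*(-4)))**2 = (14 + (27 + 20))**2 = (14 + 47)**2 = 61**2 = 3721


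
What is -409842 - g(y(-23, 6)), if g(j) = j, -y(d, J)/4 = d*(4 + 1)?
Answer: -410302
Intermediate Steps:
y(d, J) = -20*d (y(d, J) = -4*d*(4 + 1) = -4*d*5 = -20*d)
-409842 - g(y(-23, 6)) = -409842 - (-20)*(-23) = -409842 - 1*460 = -409842 - 460 = -410302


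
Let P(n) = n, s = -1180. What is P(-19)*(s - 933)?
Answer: 40147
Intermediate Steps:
P(-19)*(s - 933) = -19*(-1180 - 933) = -19*(-2113) = 40147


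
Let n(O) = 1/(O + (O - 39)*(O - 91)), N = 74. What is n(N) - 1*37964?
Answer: -19779245/521 ≈ -37964.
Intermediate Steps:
n(O) = 1/(O + (-91 + O)*(-39 + O)) (n(O) = 1/(O + (-39 + O)*(-91 + O)) = 1/(O + (-91 + O)*(-39 + O)))
n(N) - 1*37964 = 1/(3549 + 74**2 - 129*74) - 1*37964 = 1/(3549 + 5476 - 9546) - 37964 = 1/(-521) - 37964 = -1/521 - 37964 = -19779245/521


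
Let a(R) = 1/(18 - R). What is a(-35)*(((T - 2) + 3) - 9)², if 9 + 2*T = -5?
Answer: 225/53 ≈ 4.2453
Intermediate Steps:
T = -7 (T = -9/2 + (½)*(-5) = -9/2 - 5/2 = -7)
a(-35)*(((T - 2) + 3) - 9)² = (-1/(-18 - 35))*(((-7 - 2) + 3) - 9)² = (-1/(-53))*((-9 + 3) - 9)² = (-1*(-1/53))*(-6 - 9)² = (1/53)*(-15)² = (1/53)*225 = 225/53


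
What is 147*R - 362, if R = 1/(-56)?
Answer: -2917/8 ≈ -364.63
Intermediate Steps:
R = -1/56 ≈ -0.017857
147*R - 362 = 147*(-1/56) - 362 = -21/8 - 362 = -2917/8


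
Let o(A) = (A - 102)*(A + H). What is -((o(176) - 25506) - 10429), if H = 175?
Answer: 9961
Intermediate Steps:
o(A) = (-102 + A)*(175 + A) (o(A) = (A - 102)*(A + 175) = (-102 + A)*(175 + A))
-((o(176) - 25506) - 10429) = -(((-17850 + 176² + 73*176) - 25506) - 10429) = -(((-17850 + 30976 + 12848) - 25506) - 10429) = -((25974 - 25506) - 10429) = -(468 - 10429) = -1*(-9961) = 9961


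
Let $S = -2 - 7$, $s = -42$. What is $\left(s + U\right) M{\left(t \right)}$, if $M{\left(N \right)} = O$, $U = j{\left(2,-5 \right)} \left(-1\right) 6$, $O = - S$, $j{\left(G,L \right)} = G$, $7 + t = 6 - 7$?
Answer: $-486$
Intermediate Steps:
$t = -8$ ($t = -7 + \left(6 - 7\right) = -7 - 1 = -8$)
$S = -9$ ($S = -2 - 7 = -9$)
$O = 9$ ($O = \left(-1\right) \left(-9\right) = 9$)
$U = -12$ ($U = 2 \left(-1\right) 6 = \left(-2\right) 6 = -12$)
$M{\left(N \right)} = 9$
$\left(s + U\right) M{\left(t \right)} = \left(-42 - 12\right) 9 = \left(-54\right) 9 = -486$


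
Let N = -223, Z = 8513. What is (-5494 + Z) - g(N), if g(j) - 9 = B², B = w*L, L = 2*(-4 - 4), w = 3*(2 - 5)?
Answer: -17726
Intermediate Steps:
w = -9 (w = 3*(-3) = -9)
L = -16 (L = 2*(-8) = -16)
B = 144 (B = -9*(-16) = 144)
g(j) = 20745 (g(j) = 9 + 144² = 9 + 20736 = 20745)
(-5494 + Z) - g(N) = (-5494 + 8513) - 1*20745 = 3019 - 20745 = -17726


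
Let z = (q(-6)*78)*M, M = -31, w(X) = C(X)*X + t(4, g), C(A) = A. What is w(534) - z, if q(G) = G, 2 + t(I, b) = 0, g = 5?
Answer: 270646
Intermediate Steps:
t(I, b) = -2 (t(I, b) = -2 + 0 = -2)
w(X) = -2 + X² (w(X) = X*X - 2 = X² - 2 = -2 + X²)
z = 14508 (z = -6*78*(-31) = -468*(-31) = 14508)
w(534) - z = (-2 + 534²) - 1*14508 = (-2 + 285156) - 14508 = 285154 - 14508 = 270646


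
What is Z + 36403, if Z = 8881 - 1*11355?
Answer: 33929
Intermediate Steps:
Z = -2474 (Z = 8881 - 11355 = -2474)
Z + 36403 = -2474 + 36403 = 33929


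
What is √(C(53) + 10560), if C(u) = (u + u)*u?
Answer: √16178 ≈ 127.19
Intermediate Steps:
C(u) = 2*u² (C(u) = (2*u)*u = 2*u²)
√(C(53) + 10560) = √(2*53² + 10560) = √(2*2809 + 10560) = √(5618 + 10560) = √16178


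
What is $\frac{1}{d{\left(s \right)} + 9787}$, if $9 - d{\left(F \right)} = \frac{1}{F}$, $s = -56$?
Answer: $\frac{56}{548577} \approx 0.00010208$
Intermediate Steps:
$d{\left(F \right)} = 9 - \frac{1}{F}$
$\frac{1}{d{\left(s \right)} + 9787} = \frac{1}{\left(9 - \frac{1}{-56}\right) + 9787} = \frac{1}{\left(9 - - \frac{1}{56}\right) + 9787} = \frac{1}{\left(9 + \frac{1}{56}\right) + 9787} = \frac{1}{\frac{505}{56} + 9787} = \frac{1}{\frac{548577}{56}} = \frac{56}{548577}$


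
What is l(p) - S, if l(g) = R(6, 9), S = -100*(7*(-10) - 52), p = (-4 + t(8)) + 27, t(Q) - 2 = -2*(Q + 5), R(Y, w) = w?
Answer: -12191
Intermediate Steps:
t(Q) = -8 - 2*Q (t(Q) = 2 - 2*(Q + 5) = 2 - 2*(5 + Q) = 2 + (-10 - 2*Q) = -8 - 2*Q)
p = -1 (p = (-4 + (-8 - 2*8)) + 27 = (-4 + (-8 - 16)) + 27 = (-4 - 24) + 27 = -28 + 27 = -1)
S = 12200 (S = -100*(-70 - 52) = -100*(-122) = 12200)
l(g) = 9
l(p) - S = 9 - 1*12200 = 9 - 12200 = -12191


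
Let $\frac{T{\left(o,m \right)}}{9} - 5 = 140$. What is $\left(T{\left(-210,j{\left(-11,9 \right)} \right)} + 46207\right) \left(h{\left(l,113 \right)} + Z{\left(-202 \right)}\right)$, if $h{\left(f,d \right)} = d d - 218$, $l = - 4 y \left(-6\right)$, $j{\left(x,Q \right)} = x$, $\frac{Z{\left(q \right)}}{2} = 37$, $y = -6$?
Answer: $599839000$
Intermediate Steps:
$Z{\left(q \right)} = 74$ ($Z{\left(q \right)} = 2 \cdot 37 = 74$)
$l = -144$ ($l = \left(-4\right) \left(-6\right) \left(-6\right) = 24 \left(-6\right) = -144$)
$T{\left(o,m \right)} = 1305$ ($T{\left(o,m \right)} = 45 + 9 \cdot 140 = 45 + 1260 = 1305$)
$h{\left(f,d \right)} = -218 + d^{2}$ ($h{\left(f,d \right)} = d^{2} - 218 = -218 + d^{2}$)
$\left(T{\left(-210,j{\left(-11,9 \right)} \right)} + 46207\right) \left(h{\left(l,113 \right)} + Z{\left(-202 \right)}\right) = \left(1305 + 46207\right) \left(\left(-218 + 113^{2}\right) + 74\right) = 47512 \left(\left(-218 + 12769\right) + 74\right) = 47512 \left(12551 + 74\right) = 47512 \cdot 12625 = 599839000$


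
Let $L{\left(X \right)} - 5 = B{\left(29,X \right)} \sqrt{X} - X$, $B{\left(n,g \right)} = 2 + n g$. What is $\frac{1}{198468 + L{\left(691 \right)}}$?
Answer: $- \frac{197782}{238416682047} + \frac{20041 \sqrt{691}}{238416682047} \approx 1.3801 \cdot 10^{-6}$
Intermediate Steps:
$B{\left(n,g \right)} = 2 + g n$
$L{\left(X \right)} = 5 - X + \sqrt{X} \left(2 + 29 X\right)$ ($L{\left(X \right)} = 5 + \left(\left(2 + X 29\right) \sqrt{X} - X\right) = 5 + \left(\left(2 + 29 X\right) \sqrt{X} - X\right) = 5 + \left(\sqrt{X} \left(2 + 29 X\right) - X\right) = 5 + \left(- X + \sqrt{X} \left(2 + 29 X\right)\right) = 5 - X + \sqrt{X} \left(2 + 29 X\right)$)
$\frac{1}{198468 + L{\left(691 \right)}} = \frac{1}{198468 + \left(5 - 691 + \sqrt{691} \left(2 + 29 \cdot 691\right)\right)} = \frac{1}{198468 + \left(5 - 691 + \sqrt{691} \left(2 + 20039\right)\right)} = \frac{1}{198468 + \left(5 - 691 + \sqrt{691} \cdot 20041\right)} = \frac{1}{198468 + \left(5 - 691 + 20041 \sqrt{691}\right)} = \frac{1}{198468 - \left(686 - 20041 \sqrt{691}\right)} = \frac{1}{197782 + 20041 \sqrt{691}}$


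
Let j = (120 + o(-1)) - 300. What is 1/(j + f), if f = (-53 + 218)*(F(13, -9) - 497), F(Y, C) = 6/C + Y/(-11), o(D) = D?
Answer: -1/82491 ≈ -1.2123e-5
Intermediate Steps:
F(Y, C) = 6/C - Y/11 (F(Y, C) = 6/C + Y*(-1/11) = 6/C - Y/11)
j = -181 (j = (120 - 1) - 300 = 119 - 300 = -181)
f = -82310 (f = (-53 + 218)*((6/(-9) - 1/11*13) - 497) = 165*((6*(-1/9) - 13/11) - 497) = 165*((-2/3 - 13/11) - 497) = 165*(-61/33 - 497) = 165*(-16462/33) = -82310)
1/(j + f) = 1/(-181 - 82310) = 1/(-82491) = -1/82491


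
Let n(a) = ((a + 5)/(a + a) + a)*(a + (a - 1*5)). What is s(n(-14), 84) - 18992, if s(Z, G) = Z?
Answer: -519137/28 ≈ -18541.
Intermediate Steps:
n(a) = (-5 + 2*a)*(a + (5 + a)/(2*a)) (n(a) = ((5 + a)/((2*a)) + a)*(a + (a - 5)) = ((5 + a)*(1/(2*a)) + a)*(a + (-5 + a)) = ((5 + a)/(2*a) + a)*(-5 + 2*a) = (a + (5 + a)/(2*a))*(-5 + 2*a) = (-5 + 2*a)*(a + (5 + a)/(2*a)))
s(n(-14), 84) - 18992 = (½)*(-25 - 14*(5 - 8*(-14) + 4*(-14)²))/(-14) - 18992 = (½)*(-1/14)*(-25 - 14*(5 + 112 + 4*196)) - 18992 = (½)*(-1/14)*(-25 - 14*(5 + 112 + 784)) - 18992 = (½)*(-1/14)*(-25 - 14*901) - 18992 = (½)*(-1/14)*(-25 - 12614) - 18992 = (½)*(-1/14)*(-12639) - 18992 = 12639/28 - 18992 = -519137/28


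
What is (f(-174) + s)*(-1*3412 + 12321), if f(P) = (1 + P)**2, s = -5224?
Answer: 220096845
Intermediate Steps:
(f(-174) + s)*(-1*3412 + 12321) = ((1 - 174)**2 - 5224)*(-1*3412 + 12321) = ((-173)**2 - 5224)*(-3412 + 12321) = (29929 - 5224)*8909 = 24705*8909 = 220096845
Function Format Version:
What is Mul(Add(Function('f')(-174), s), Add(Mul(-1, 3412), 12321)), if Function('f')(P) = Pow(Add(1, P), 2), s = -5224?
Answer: 220096845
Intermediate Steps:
Mul(Add(Function('f')(-174), s), Add(Mul(-1, 3412), 12321)) = Mul(Add(Pow(Add(1, -174), 2), -5224), Add(Mul(-1, 3412), 12321)) = Mul(Add(Pow(-173, 2), -5224), Add(-3412, 12321)) = Mul(Add(29929, -5224), 8909) = Mul(24705, 8909) = 220096845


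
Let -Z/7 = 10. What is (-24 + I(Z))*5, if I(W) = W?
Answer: -470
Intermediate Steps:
Z = -70 (Z = -7*10 = -70)
(-24 + I(Z))*5 = (-24 - 70)*5 = -94*5 = -470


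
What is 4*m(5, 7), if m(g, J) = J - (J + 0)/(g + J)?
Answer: 77/3 ≈ 25.667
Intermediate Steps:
m(g, J) = J - J/(J + g)
4*m(5, 7) = 4*(7*(-1 + 7 + 5)/(7 + 5)) = 4*(7*11/12) = 4*(7*(1/12)*11) = 4*(77/12) = 77/3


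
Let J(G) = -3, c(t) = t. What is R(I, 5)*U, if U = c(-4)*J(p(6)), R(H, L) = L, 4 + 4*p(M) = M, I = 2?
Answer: 60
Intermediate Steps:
p(M) = -1 + M/4
U = 12 (U = -4*(-3) = 12)
R(I, 5)*U = 5*12 = 60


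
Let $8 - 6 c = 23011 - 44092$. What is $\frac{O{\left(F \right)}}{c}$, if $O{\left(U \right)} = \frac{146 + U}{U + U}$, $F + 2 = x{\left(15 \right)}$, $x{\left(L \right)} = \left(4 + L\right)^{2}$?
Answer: $\frac{1515}{7570951} \approx 0.00020011$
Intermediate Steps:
$F = 359$ ($F = -2 + \left(4 + 15\right)^{2} = -2 + 19^{2} = -2 + 361 = 359$)
$O{\left(U \right)} = \frac{146 + U}{2 U}$
$c = \frac{21089}{6}$ ($c = \frac{4}{3} - \frac{23011 - 44092}{6} = \frac{4}{3} - - \frac{7027}{2} = \frac{4}{3} + \frac{7027}{2} = \frac{21089}{6} \approx 3514.8$)
$\frac{O{\left(F \right)}}{c} = \frac{\frac{1}{2} \cdot \frac{1}{359} \left(146 + 359\right)}{\frac{21089}{6}} = \frac{1}{2} \cdot \frac{1}{359} \cdot 505 \cdot \frac{6}{21089} = \frac{505}{718} \cdot \frac{6}{21089} = \frac{1515}{7570951}$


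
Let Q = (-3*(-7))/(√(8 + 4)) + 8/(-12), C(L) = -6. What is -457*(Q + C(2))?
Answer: 9140/3 - 3199*√3/2 ≈ 276.25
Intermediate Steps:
Q = -⅔ + 7*√3/2 (Q = 21/(√12) + 8*(-1/12) = 21/((2*√3)) - ⅔ = 21*(√3/6) - ⅔ = 7*√3/2 - ⅔ = -⅔ + 7*√3/2 ≈ 5.3955)
-457*(Q + C(2)) = -457*((-⅔ + 7*√3/2) - 6) = -457*(-20/3 + 7*√3/2) = 9140/3 - 3199*√3/2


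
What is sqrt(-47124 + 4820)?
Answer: 8*I*sqrt(661) ≈ 205.68*I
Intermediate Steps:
sqrt(-47124 + 4820) = sqrt(-42304) = 8*I*sqrt(661)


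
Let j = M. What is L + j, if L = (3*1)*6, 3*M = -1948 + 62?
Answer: -1832/3 ≈ -610.67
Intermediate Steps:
M = -1886/3 (M = (-1948 + 62)/3 = (⅓)*(-1886) = -1886/3 ≈ -628.67)
j = -1886/3 ≈ -628.67
L = 18 (L = 3*6 = 18)
L + j = 18 - 1886/3 = -1832/3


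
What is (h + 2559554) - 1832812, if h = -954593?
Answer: -227851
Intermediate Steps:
(h + 2559554) - 1832812 = (-954593 + 2559554) - 1832812 = 1604961 - 1832812 = -227851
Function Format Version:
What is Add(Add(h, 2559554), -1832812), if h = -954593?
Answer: -227851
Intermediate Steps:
Add(Add(h, 2559554), -1832812) = Add(Add(-954593, 2559554), -1832812) = Add(1604961, -1832812) = -227851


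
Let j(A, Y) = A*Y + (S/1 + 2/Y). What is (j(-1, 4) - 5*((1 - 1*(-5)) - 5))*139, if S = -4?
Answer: -3475/2 ≈ -1737.5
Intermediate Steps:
j(A, Y) = -4 + 2/Y + A*Y (j(A, Y) = A*Y + (-4/1 + 2/Y) = A*Y + (-4*1 + 2/Y) = A*Y + (-4 + 2/Y) = -4 + 2/Y + A*Y)
(j(-1, 4) - 5*((1 - 1*(-5)) - 5))*139 = ((-4 + 2/4 - 1*4) - 5*((1 - 1*(-5)) - 5))*139 = ((-4 + 2*(¼) - 4) - 5*((1 + 5) - 5))*139 = ((-4 + ½ - 4) - 5*(6 - 5))*139 = (-15/2 - 5*1)*139 = (-15/2 - 5)*139 = -25/2*139 = -3475/2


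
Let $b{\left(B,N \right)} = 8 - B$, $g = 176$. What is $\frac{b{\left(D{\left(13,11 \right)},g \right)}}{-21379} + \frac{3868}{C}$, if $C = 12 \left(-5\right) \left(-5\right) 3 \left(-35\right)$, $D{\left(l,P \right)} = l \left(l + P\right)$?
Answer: $- \frac{18279493}{168359625} \approx -0.10857$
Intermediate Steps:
$D{\left(l,P \right)} = l \left(P + l\right)$
$C = -31500$ ($C = 12 \cdot 25 \cdot 3 \left(-35\right) = 12 \cdot 75 \left(-35\right) = 900 \left(-35\right) = -31500$)
$\frac{b{\left(D{\left(13,11 \right)},g \right)}}{-21379} + \frac{3868}{C} = \frac{8 - 13 \left(11 + 13\right)}{-21379} + \frac{3868}{-31500} = \left(8 - 13 \cdot 24\right) \left(- \frac{1}{21379}\right) + 3868 \left(- \frac{1}{31500}\right) = \left(8 - 312\right) \left(- \frac{1}{21379}\right) - \frac{967}{7875} = \left(-304\right) \left(- \frac{1}{21379}\right) - \frac{967}{7875} = \frac{304}{21379} - \frac{967}{7875} = - \frac{18279493}{168359625}$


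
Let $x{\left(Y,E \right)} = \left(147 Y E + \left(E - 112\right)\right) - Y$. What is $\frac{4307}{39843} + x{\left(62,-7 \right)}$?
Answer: $- \frac{2549110990}{39843} \approx -63979.0$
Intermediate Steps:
$x{\left(Y,E \right)} = -112 + E - Y + 147 E Y$ ($x{\left(Y,E \right)} = \left(147 E Y + \left(E - 112\right)\right) - Y = \left(147 E Y + \left(-112 + E\right)\right) - Y = \left(-112 + E + 147 E Y\right) - Y = -112 + E - Y + 147 E Y$)
$\frac{4307}{39843} + x{\left(62,-7 \right)} = \frac{4307}{39843} - \left(181 + 63798\right) = 4307 \cdot \frac{1}{39843} - 63979 = \frac{4307}{39843} - 63979 = - \frac{2549110990}{39843}$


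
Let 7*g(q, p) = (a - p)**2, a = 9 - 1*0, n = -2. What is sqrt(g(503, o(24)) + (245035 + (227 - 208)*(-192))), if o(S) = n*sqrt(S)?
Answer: sqrt(11829202 + 504*sqrt(6))/7 ≈ 491.36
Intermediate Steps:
a = 9 (a = 9 + 0 = 9)
o(S) = -2*sqrt(S)
g(q, p) = (9 - p)**2/7
sqrt(g(503, o(24)) + (245035 + (227 - 208)*(-192))) = sqrt((-9 - 4*sqrt(6))**2/7 + (245035 + (227 - 208)*(-192))) = sqrt((-9 - 4*sqrt(6))**2/7 + (245035 + 19*(-192))) = sqrt((-9 - 4*sqrt(6))**2/7 + (245035 - 3648)) = sqrt((-9 - 4*sqrt(6))**2/7 + 241387) = sqrt(241387 + (-9 - 4*sqrt(6))**2/7)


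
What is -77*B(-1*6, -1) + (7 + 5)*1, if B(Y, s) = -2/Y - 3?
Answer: 652/3 ≈ 217.33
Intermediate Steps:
B(Y, s) = -3 - 2/Y
-77*B(-1*6, -1) + (7 + 5)*1 = -77*(-3 - 2/((-1*6))) + (7 + 5)*1 = -77*(-3 - 2/(-6)) + 12*1 = -77*(-3 - 2*(-1/6)) + 12 = -77*(-3 + 1/3) + 12 = -77*(-8/3) + 12 = 616/3 + 12 = 652/3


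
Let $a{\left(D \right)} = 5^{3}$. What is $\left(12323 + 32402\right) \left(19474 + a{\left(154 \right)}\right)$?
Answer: $876565275$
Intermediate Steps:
$a{\left(D \right)} = 125$
$\left(12323 + 32402\right) \left(19474 + a{\left(154 \right)}\right) = \left(12323 + 32402\right) \left(19474 + 125\right) = 44725 \cdot 19599 = 876565275$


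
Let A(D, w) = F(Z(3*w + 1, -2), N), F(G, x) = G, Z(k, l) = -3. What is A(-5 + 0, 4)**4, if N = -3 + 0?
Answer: 81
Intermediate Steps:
N = -3
A(D, w) = -3
A(-5 + 0, 4)**4 = (-3)**4 = 81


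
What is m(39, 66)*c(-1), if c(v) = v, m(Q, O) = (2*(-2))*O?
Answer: 264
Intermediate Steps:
m(Q, O) = -4*O
m(39, 66)*c(-1) = -4*66*(-1) = -264*(-1) = 264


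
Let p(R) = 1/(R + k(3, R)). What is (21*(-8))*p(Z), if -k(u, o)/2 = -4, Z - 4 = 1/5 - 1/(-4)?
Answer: -1120/83 ≈ -13.494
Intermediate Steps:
Z = 89/20 (Z = 4 + (1/5 - 1/(-4)) = 4 + (1*(⅕) - 1*(-¼)) = 4 + (⅕ + ¼) = 4 + 9/20 = 89/20 ≈ 4.4500)
k(u, o) = 8 (k(u, o) = -2*(-4) = 8)
p(R) = 1/(8 + R) (p(R) = 1/(R + 8) = 1/(8 + R))
(21*(-8))*p(Z) = (21*(-8))/(8 + 89/20) = -168/249/20 = -168*20/249 = -1120/83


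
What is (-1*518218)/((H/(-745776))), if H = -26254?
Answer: -193237273584/13127 ≈ -1.4721e+7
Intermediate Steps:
(-1*518218)/((H/(-745776))) = (-1*518218)/((-26254/(-745776))) = -518218/((-26254*(-1/745776))) = -518218/13127/372888 = -518218*372888/13127 = -193237273584/13127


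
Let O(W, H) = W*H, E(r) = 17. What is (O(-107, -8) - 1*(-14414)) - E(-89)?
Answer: 15253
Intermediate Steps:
O(W, H) = H*W
(O(-107, -8) - 1*(-14414)) - E(-89) = (-8*(-107) - 1*(-14414)) - 1*17 = (856 + 14414) - 17 = 15270 - 17 = 15253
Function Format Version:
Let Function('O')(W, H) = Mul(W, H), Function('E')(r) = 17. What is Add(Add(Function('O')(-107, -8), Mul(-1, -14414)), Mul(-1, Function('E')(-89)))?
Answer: 15253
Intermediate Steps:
Function('O')(W, H) = Mul(H, W)
Add(Add(Function('O')(-107, -8), Mul(-1, -14414)), Mul(-1, Function('E')(-89))) = Add(Add(Mul(-8, -107), Mul(-1, -14414)), Mul(-1, 17)) = Add(Add(856, 14414), -17) = Add(15270, -17) = 15253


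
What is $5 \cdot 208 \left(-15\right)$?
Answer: $-15600$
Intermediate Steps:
$5 \cdot 208 \left(-15\right) = 5 \left(-3120\right) = -15600$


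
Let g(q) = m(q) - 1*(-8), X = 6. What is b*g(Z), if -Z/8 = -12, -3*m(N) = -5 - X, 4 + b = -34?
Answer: -1330/3 ≈ -443.33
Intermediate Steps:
b = -38 (b = -4 - 34 = -38)
m(N) = 11/3 (m(N) = -(-5 - 1*6)/3 = -(-5 - 6)/3 = -1/3*(-11) = 11/3)
Z = 96 (Z = -8*(-12) = 96)
g(q) = 35/3 (g(q) = 11/3 - 1*(-8) = 11/3 + 8 = 35/3)
b*g(Z) = -38*35/3 = -1330/3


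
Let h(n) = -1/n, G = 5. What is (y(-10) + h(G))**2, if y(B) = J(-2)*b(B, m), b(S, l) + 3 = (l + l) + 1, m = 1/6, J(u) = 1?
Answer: 784/225 ≈ 3.4844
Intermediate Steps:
m = 1/6 ≈ 0.16667
b(S, l) = -2 + 2*l (b(S, l) = -3 + ((l + l) + 1) = -3 + (2*l + 1) = -3 + (1 + 2*l) = -2 + 2*l)
y(B) = -5/3 (y(B) = 1*(-2 + 2*(1/6)) = 1*(-2 + 1/3) = 1*(-5/3) = -5/3)
(y(-10) + h(G))**2 = (-5/3 - 1/5)**2 = (-28/15)**2 = 784/225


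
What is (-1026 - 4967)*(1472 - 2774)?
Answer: 7802886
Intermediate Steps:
(-1026 - 4967)*(1472 - 2774) = -5993*(-1302) = 7802886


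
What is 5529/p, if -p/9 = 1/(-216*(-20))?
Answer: -2653920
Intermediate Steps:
p = -1/480 (p = -9/((-216*(-20))) = -9/4320 = -9*1/4320 = -1/480 ≈ -0.0020833)
5529/p = 5529/(-1/480) = 5529*(-480) = -2653920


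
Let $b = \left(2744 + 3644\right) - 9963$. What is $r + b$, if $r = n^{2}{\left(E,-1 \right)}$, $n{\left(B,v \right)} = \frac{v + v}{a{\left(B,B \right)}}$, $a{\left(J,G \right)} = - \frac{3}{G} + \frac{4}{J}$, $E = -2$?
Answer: $-3559$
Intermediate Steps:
$b = -3575$ ($b = 6388 - 9963 = -3575$)
$n{\left(B,v \right)} = 2 B v$ ($n{\left(B,v \right)} = \frac{v + v}{- \frac{3}{B} + \frac{4}{B}} = \frac{2 v}{\frac{1}{B}} = 2 v B = 2 B v$)
$r = 16$ ($r = \left(2 \left(-2\right) \left(-1\right)\right)^{2} = 4^{2} = 16$)
$r + b = 16 - 3575 = -3559$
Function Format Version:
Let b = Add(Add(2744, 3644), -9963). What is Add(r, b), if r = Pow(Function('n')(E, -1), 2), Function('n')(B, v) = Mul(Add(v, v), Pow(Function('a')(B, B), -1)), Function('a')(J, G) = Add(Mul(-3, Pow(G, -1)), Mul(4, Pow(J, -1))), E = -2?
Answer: -3559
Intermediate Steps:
b = -3575 (b = Add(6388, -9963) = -3575)
Function('n')(B, v) = Mul(2, B, v) (Function('n')(B, v) = Mul(Add(v, v), Pow(Add(Mul(-3, Pow(B, -1)), Mul(4, Pow(B, -1))), -1)) = Mul(Mul(2, v), Pow(Pow(B, -1), -1)) = Mul(Mul(2, v), B) = Mul(2, B, v))
r = 16 (r = Pow(Mul(2, -2, -1), 2) = Pow(4, 2) = 16)
Add(r, b) = Add(16, -3575) = -3559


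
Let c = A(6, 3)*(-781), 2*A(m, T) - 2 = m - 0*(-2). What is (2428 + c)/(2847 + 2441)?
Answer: -87/661 ≈ -0.13162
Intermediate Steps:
A(m, T) = 1 + m/2 (A(m, T) = 1 + (m - 0*(-2))/2 = 1 + (m - 1*0)/2 = 1 + (m + 0)/2 = 1 + m/2)
c = -3124 (c = (1 + (½)*6)*(-781) = (1 + 3)*(-781) = 4*(-781) = -3124)
(2428 + c)/(2847 + 2441) = (2428 - 3124)/(2847 + 2441) = -696/5288 = -696*1/5288 = -87/661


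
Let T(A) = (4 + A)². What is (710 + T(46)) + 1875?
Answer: 5085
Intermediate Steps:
(710 + T(46)) + 1875 = (710 + (4 + 46)²) + 1875 = (710 + 50²) + 1875 = (710 + 2500) + 1875 = 3210 + 1875 = 5085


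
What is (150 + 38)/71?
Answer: 188/71 ≈ 2.6479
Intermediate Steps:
(150 + 38)/71 = (1/71)*188 = 188/71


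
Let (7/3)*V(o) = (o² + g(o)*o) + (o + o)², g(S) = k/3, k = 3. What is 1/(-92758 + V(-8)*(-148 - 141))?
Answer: -7/919810 ≈ -7.6103e-6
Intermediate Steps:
g(S) = 1 (g(S) = 3/3 = 3*(⅓) = 1)
V(o) = 3*o/7 + 15*o²/7 (V(o) = 3*((o² + 1*o) + (o + o)²)/7 = 3*((o² + o) + (2*o)²)/7 = 3*((o + o²) + 4*o²)/7 = 3*(o + 5*o²)/7 = 3*o/7 + 15*o²/7)
1/(-92758 + V(-8)*(-148 - 141)) = 1/(-92758 + ((3/7)*(-8)*(1 + 5*(-8)))*(-148 - 141)) = 1/(-92758 + ((3/7)*(-8)*(1 - 40))*(-289)) = 1/(-92758 + ((3/7)*(-8)*(-39))*(-289)) = 1/(-92758 + (936/7)*(-289)) = 1/(-92758 - 270504/7) = 1/(-919810/7) = -7/919810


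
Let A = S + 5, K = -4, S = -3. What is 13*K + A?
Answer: -50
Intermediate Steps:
A = 2 (A = -3 + 5 = 2)
13*K + A = 13*(-4) + 2 = -52 + 2 = -50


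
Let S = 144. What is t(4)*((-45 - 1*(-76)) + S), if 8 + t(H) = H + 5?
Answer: 175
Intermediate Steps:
t(H) = -3 + H (t(H) = -8 + (H + 5) = -8 + (5 + H) = -3 + H)
t(4)*((-45 - 1*(-76)) + S) = (-3 + 4)*((-45 - 1*(-76)) + 144) = 1*((-45 + 76) + 144) = 1*(31 + 144) = 1*175 = 175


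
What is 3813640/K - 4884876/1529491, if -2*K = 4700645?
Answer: -6925584811900/1437918844339 ≈ -4.8164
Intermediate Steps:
K = -4700645/2 (K = -1/2*4700645 = -4700645/2 ≈ -2.3503e+6)
3813640/K - 4884876/1529491 = 3813640/(-4700645/2) - 4884876/1529491 = 3813640*(-2/4700645) - 4884876*1/1529491 = -1525456/940129 - 4884876/1529491 = -6925584811900/1437918844339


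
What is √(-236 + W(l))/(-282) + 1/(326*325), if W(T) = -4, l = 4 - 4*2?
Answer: 1/105950 - 2*I*√15/141 ≈ 9.4384e-6 - 0.054936*I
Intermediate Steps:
l = -4 (l = 4 - 8 = -4)
√(-236 + W(l))/(-282) + 1/(326*325) = √(-236 - 4)/(-282) + 1/(326*325) = √(-240)*(-1/282) + (1/326)*(1/325) = (4*I*√15)*(-1/282) + 1/105950 = -2*I*√15/141 + 1/105950 = 1/105950 - 2*I*√15/141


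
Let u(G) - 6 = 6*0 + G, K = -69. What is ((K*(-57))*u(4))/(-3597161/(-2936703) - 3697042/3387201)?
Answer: 377993726855514/1282312081 ≈ 2.9478e+5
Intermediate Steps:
u(G) = 6 + G (u(G) = 6 + (6*0 + G) = 6 + (0 + G) = 6 + G)
((K*(-57))*u(4))/(-3597161/(-2936703) - 3697042/3387201) = ((-69*(-57))*(6 + 4))/(-3597161/(-2936703) - 3697042/3387201) = (3933*10)/(-3597161*(-1/2936703) - 3697042*1/3387201) = 39330/(3597161/2936703 - 3697042/3387201) = 39330/(147465889315/1105244815367) = 39330*(1105244815367/147465889315) = 377993726855514/1282312081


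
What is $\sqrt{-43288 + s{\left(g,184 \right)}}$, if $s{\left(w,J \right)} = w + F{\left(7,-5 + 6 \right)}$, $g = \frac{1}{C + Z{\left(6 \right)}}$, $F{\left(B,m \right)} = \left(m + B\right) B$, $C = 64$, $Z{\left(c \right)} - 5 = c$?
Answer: $\frac{i \sqrt{9727197}}{15} \approx 207.92 i$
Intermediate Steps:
$Z{\left(c \right)} = 5 + c$
$F{\left(B,m \right)} = B \left(B + m\right)$ ($F{\left(B,m \right)} = \left(B + m\right) B = B \left(B + m\right)$)
$g = \frac{1}{75}$ ($g = \frac{1}{64 + \left(5 + 6\right)} = \frac{1}{64 + 11} = \frac{1}{75} \approx 0.013333$)
$s{\left(w,J \right)} = 56 + w$ ($s{\left(w,J \right)} = w + 7 \left(7 + \left(-5 + 6\right)\right) = w + 7 \left(7 + 1\right) = w + 7 \cdot 8 = w + 56 = 56 + w$)
$\sqrt{-43288 + s{\left(g,184 \right)}} = \sqrt{-43288 + \left(56 + \frac{1}{75}\right)} = \sqrt{-43288 + \frac{4201}{75}} = \sqrt{- \frac{3242399}{75}} = \frac{i \sqrt{9727197}}{15}$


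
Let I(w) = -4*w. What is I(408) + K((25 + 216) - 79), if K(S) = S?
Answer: -1470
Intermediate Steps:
I(408) + K((25 + 216) - 79) = -4*408 + ((25 + 216) - 79) = -1632 + (241 - 79) = -1632 + 162 = -1470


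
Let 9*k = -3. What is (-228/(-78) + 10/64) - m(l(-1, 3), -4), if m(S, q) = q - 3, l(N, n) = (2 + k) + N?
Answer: 4193/416 ≈ 10.079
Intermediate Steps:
k = -⅓ (k = (⅑)*(-3) = -⅓ ≈ -0.33333)
l(N, n) = 5/3 + N (l(N, n) = (2 - ⅓) + N = 5/3 + N)
m(S, q) = -3 + q
(-228/(-78) + 10/64) - m(l(-1, 3), -4) = (-228/(-78) + 10/64) - (-3 - 4) = (-228*(-1/78) + 10*(1/64)) - 1*(-7) = (38/13 + 5/32) + 7 = 1281/416 + 7 = 4193/416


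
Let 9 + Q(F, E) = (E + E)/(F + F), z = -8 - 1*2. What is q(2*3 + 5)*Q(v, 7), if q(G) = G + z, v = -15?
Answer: -142/15 ≈ -9.4667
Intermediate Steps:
z = -10 (z = -8 - 2 = -10)
q(G) = -10 + G (q(G) = G - 10 = -10 + G)
Q(F, E) = -9 + E/F (Q(F, E) = -9 + (E + E)/(F + F) = -9 + (2*E)/((2*F)) = -9 + (2*E)*(1/(2*F)) = -9 + E/F)
q(2*3 + 5)*Q(v, 7) = (-10 + (2*3 + 5))*(-9 + 7/(-15)) = (-10 + (6 + 5))*(-9 + 7*(-1/15)) = (-10 + 11)*(-9 - 7/15) = 1*(-142/15) = -142/15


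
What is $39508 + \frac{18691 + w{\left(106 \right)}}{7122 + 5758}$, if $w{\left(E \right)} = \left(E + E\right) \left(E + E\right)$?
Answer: $\frac{101785335}{2576} \approx 39513.0$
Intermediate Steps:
$w{\left(E \right)} = 4 E^{2}$ ($w{\left(E \right)} = 2 E 2 E = 4 E^{2}$)
$39508 + \frac{18691 + w{\left(106 \right)}}{7122 + 5758} = 39508 + \frac{18691 + 4 \cdot 106^{2}}{7122 + 5758} = 39508 + \frac{18691 + 4 \cdot 11236}{12880} = 39508 + \left(18691 + 44944\right) \frac{1}{12880} = 39508 + 63635 \cdot \frac{1}{12880} = 39508 + \frac{12727}{2576} = \frac{101785335}{2576}$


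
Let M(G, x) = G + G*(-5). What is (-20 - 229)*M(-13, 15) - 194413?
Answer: -207361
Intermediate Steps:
M(G, x) = -4*G (M(G, x) = G - 5*G = -4*G)
(-20 - 229)*M(-13, 15) - 194413 = (-20 - 229)*(-4*(-13)) - 194413 = -249*52 - 194413 = -12948 - 194413 = -207361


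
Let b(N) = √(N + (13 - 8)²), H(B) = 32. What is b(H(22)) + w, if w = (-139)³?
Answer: -2685619 + √57 ≈ -2.6856e+6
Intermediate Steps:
b(N) = √(25 + N) (b(N) = √(N + 5²) = √(N + 25) = √(25 + N))
w = -2685619
b(H(22)) + w = √(25 + 32) - 2685619 = √57 - 2685619 = -2685619 + √57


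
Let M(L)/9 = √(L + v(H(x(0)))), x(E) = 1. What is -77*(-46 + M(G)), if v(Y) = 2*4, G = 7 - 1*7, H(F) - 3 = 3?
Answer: 3542 - 1386*√2 ≈ 1581.9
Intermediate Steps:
H(F) = 6 (H(F) = 3 + 3 = 6)
G = 0 (G = 7 - 7 = 0)
v(Y) = 8
M(L) = 9*√(8 + L) (M(L) = 9*√(L + 8) = 9*√(8 + L))
-77*(-46 + M(G)) = -77*(-46 + 9*√(8 + 0)) = -77*(-46 + 9*√8) = -77*(-46 + 9*(2*√2)) = -77*(-46 + 18*√2) = 3542 - 1386*√2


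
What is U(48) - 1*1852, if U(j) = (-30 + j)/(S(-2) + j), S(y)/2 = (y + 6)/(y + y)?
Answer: -42587/23 ≈ -1851.6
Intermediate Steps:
S(y) = (6 + y)/y (S(y) = 2*((y + 6)/(y + y)) = 2*((6 + y)/((2*y))) = 2*((6 + y)*(1/(2*y))) = 2*((6 + y)/(2*y)) = (6 + y)/y)
U(j) = (-30 + j)/(-2 + j) (U(j) = (-30 + j)/((6 - 2)/(-2) + j) = (-30 + j)/(-½*4 + j) = (-30 + j)/(-2 + j))
U(48) - 1*1852 = (-30 + 48)/(-2 + 48) - 1*1852 = 18/46 - 1852 = (1/46)*18 - 1852 = 9/23 - 1852 = -42587/23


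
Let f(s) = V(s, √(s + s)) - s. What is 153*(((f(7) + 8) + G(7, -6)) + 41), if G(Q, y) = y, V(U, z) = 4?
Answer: 6120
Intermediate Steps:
f(s) = 4 - s
153*(((f(7) + 8) + G(7, -6)) + 41) = 153*((((4 - 1*7) + 8) - 6) + 41) = 153*((((4 - 7) + 8) - 6) + 41) = 153*(((-3 + 8) - 6) + 41) = 153*((5 - 6) + 41) = 153*(-1 + 41) = 153*40 = 6120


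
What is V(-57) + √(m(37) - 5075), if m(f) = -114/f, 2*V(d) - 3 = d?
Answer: -27 + I*√6951893/37 ≈ -27.0 + 71.261*I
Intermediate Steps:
V(d) = 3/2 + d/2
V(-57) + √(m(37) - 5075) = (3/2 + (½)*(-57)) + √(-114/37 - 5075) = (3/2 - 57/2) + √(-114*1/37 - 5075) = -27 + √(-114/37 - 5075) = -27 + √(-187889/37) = -27 + I*√6951893/37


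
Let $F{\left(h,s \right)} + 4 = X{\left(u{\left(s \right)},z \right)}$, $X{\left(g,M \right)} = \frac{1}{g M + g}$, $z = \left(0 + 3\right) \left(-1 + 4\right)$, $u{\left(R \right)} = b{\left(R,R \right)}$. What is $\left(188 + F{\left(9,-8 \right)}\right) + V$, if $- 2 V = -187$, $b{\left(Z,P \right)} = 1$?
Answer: $\frac{1388}{5} \approx 277.6$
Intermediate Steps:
$V = \frac{187}{2}$ ($V = \left(- \frac{1}{2}\right) \left(-187\right) = \frac{187}{2} \approx 93.5$)
$u{\left(R \right)} = 1$
$z = 9$ ($z = 3 \cdot 3 = 9$)
$X{\left(g,M \right)} = \frac{1}{g + M g}$ ($X{\left(g,M \right)} = \frac{1}{M g + g} = \frac{1}{g + M g}$)
$F{\left(h,s \right)} = - \frac{39}{10}$ ($F{\left(h,s \right)} = -4 + \frac{1}{1 \left(1 + 9\right)} = -4 + 1 \cdot \frac{1}{10} = -4 + \frac{1}{10} = - \frac{39}{10}$)
$\left(188 + F{\left(9,-8 \right)}\right) + V = \left(188 - \frac{39}{10}\right) + \frac{187}{2} = \frac{1841}{10} + \frac{187}{2} = \frac{1388}{5}$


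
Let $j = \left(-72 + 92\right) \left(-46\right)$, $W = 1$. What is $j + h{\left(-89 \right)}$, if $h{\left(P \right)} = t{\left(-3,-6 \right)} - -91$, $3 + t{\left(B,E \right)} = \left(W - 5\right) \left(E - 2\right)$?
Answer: $-800$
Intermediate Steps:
$t{\left(B,E \right)} = 5 - 4 E$ ($t{\left(B,E \right)} = -3 + \left(1 - 5\right) \left(E - 2\right) = -3 - 4 \left(-2 + E\right) = -3 - \left(-8 + 4 E\right) = 5 - 4 E$)
$h{\left(P \right)} = 120$ ($h{\left(P \right)} = \left(5 - -24\right) - -91 = \left(5 + 24\right) + 91 = 29 + 91 = 120$)
$j = -920$ ($j = 20 \left(-46\right) = -920$)
$j + h{\left(-89 \right)} = -920 + 120 = -800$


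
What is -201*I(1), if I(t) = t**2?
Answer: -201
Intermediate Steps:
-201*I(1) = -201*1**2 = -201*1 = -201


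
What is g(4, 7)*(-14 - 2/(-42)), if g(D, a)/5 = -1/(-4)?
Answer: -1465/84 ≈ -17.440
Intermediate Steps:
g(D, a) = 5/4 (g(D, a) = 5*(-1/(-4)) = 5*(-1*(-1/4)) = 5*(1/4) = 5/4)
g(4, 7)*(-14 - 2/(-42)) = 5*(-14 - 2/(-42))/4 = 5*(-14 - 2*(-1/42))/4 = 5*(-14 + 1/21)/4 = (5/4)*(-293/21) = -1465/84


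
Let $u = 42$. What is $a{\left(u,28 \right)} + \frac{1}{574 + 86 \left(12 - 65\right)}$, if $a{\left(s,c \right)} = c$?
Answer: $\frac{111551}{3984} \approx 28.0$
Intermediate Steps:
$a{\left(u,28 \right)} + \frac{1}{574 + 86 \left(12 - 65\right)} = 28 + \frac{1}{574 + 86 \left(12 - 65\right)} = 28 + \frac{1}{574 + 86 \left(-53\right)} = 28 + \frac{1}{574 - 4558} = 28 + \frac{1}{-3984} = 28 - \frac{1}{3984} = \frac{111551}{3984}$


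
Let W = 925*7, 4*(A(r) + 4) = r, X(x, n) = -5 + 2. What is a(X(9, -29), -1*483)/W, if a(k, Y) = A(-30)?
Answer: -23/12950 ≈ -0.0017761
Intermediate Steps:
X(x, n) = -3
A(r) = -4 + r/4
a(k, Y) = -23/2 (a(k, Y) = -4 + (¼)*(-30) = -4 - 15/2 = -23/2)
W = 6475
a(X(9, -29), -1*483)/W = -23/2/6475 = -23/2*1/6475 = -23/12950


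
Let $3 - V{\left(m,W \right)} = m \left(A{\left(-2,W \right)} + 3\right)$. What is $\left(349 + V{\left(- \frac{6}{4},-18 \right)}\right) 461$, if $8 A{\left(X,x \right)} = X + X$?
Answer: $\frac{656003}{4} \approx 1.64 \cdot 10^{5}$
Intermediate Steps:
$A{\left(X,x \right)} = \frac{X}{4}$ ($A{\left(X,x \right)} = \frac{X + X}{8} = \frac{2 X}{8} = \frac{X}{4}$)
$V{\left(m,W \right)} = 3 - \frac{5 m}{2}$ ($V{\left(m,W \right)} = 3 - m \left(\frac{1}{4} \left(-2\right) + 3\right) = 3 - m \left(- \frac{1}{2} + 3\right) = 3 - m \frac{5}{2} = 3 - \frac{5 m}{2}$)
$\left(349 + V{\left(- \frac{6}{4},-18 \right)}\right) 461 = \left(349 - \left(-3 + \frac{5 \left(- \frac{6}{4}\right)}{2}\right)\right) 461 = \left(349 - \left(-3 + \frac{5 \left(\left(-6\right) \frac{1}{4}\right)}{2}\right)\right) 461 = \left(349 + \left(3 - - \frac{15}{4}\right)\right) 461 = \left(349 + \left(3 + \frac{15}{4}\right)\right) 461 = \left(349 + \frac{27}{4}\right) 461 = \frac{1423}{4} \cdot 461 = \frac{656003}{4}$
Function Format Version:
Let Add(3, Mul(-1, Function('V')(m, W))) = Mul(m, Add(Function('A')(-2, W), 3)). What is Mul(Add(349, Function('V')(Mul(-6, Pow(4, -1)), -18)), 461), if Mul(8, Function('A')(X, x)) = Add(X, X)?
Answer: Rational(656003, 4) ≈ 1.6400e+5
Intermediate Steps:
Function('A')(X, x) = Mul(Rational(1, 4), X) (Function('A')(X, x) = Mul(Rational(1, 8), Add(X, X)) = Mul(Rational(1, 8), Mul(2, X)) = Mul(Rational(1, 4), X))
Function('V')(m, W) = Add(3, Mul(Rational(-5, 2), m)) (Function('V')(m, W) = Add(3, Mul(-1, Mul(m, Add(Mul(Rational(1, 4), -2), 3)))) = Add(3, Mul(-1, Mul(m, Add(Rational(-1, 2), 3)))) = Add(3, Mul(-1, Mul(m, Rational(5, 2)))) = Add(3, Mul(-1, Mul(Rational(5, 2), m))) = Add(3, Mul(Rational(-5, 2), m)))
Mul(Add(349, Function('V')(Mul(-6, Pow(4, -1)), -18)), 461) = Mul(Add(349, Add(3, Mul(Rational(-5, 2), Mul(-6, Pow(4, -1))))), 461) = Mul(Add(349, Add(3, Mul(Rational(-5, 2), Mul(-6, Rational(1, 4))))), 461) = Mul(Add(349, Add(3, Mul(Rational(-5, 2), Rational(-3, 2)))), 461) = Mul(Add(349, Add(3, Rational(15, 4))), 461) = Mul(Add(349, Rational(27, 4)), 461) = Mul(Rational(1423, 4), 461) = Rational(656003, 4)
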